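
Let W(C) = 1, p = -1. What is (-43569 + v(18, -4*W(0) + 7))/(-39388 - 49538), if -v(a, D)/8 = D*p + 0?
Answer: 14515/29642 ≈ 0.48968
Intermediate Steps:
v(a, D) = 8*D (v(a, D) = -8*(D*(-1) + 0) = -8*(-D + 0) = -(-8)*D = 8*D)
(-43569 + v(18, -4*W(0) + 7))/(-39388 - 49538) = (-43569 + 8*(-4*1 + 7))/(-39388 - 49538) = (-43569 + 8*(-4 + 7))/(-88926) = (-43569 + 8*3)*(-1/88926) = (-43569 + 24)*(-1/88926) = -43545*(-1/88926) = 14515/29642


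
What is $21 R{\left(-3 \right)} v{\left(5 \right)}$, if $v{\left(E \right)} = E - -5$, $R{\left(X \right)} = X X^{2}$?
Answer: $-5670$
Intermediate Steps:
$R{\left(X \right)} = X^{3}$
$v{\left(E \right)} = 5 + E$ ($v{\left(E \right)} = E + 5 = 5 + E$)
$21 R{\left(-3 \right)} v{\left(5 \right)} = 21 \left(-3\right)^{3} \left(5 + 5\right) = 21 \left(-27\right) 10 = \left(-567\right) 10 = -5670$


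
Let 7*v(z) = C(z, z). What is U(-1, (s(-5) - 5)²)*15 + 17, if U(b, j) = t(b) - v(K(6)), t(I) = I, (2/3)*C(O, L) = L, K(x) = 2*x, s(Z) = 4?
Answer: -256/7 ≈ -36.571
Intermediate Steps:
C(O, L) = 3*L/2
v(z) = 3*z/14 (v(z) = (3*z/2)/7 = 3*z/14)
U(b, j) = -18/7 + b (U(b, j) = b - 3*2*6/14 = b - 3*12/14 = b - 1*18/7 = b - 18/7 = -18/7 + b)
U(-1, (s(-5) - 5)²)*15 + 17 = (-18/7 - 1)*15 + 17 = -25/7*15 + 17 = -375/7 + 17 = -256/7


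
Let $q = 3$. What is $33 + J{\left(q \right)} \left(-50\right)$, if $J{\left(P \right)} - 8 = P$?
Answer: $-517$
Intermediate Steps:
$J{\left(P \right)} = 8 + P$
$33 + J{\left(q \right)} \left(-50\right) = 33 + \left(8 + 3\right) \left(-50\right) = 33 + 11 \left(-50\right) = 33 - 550 = -517$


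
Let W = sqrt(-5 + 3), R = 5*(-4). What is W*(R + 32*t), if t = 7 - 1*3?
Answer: 108*I*sqrt(2) ≈ 152.74*I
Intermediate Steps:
R = -20
t = 4 (t = 7 - 3 = 4)
W = I*sqrt(2) (W = sqrt(-2) = I*sqrt(2) ≈ 1.4142*I)
W*(R + 32*t) = (I*sqrt(2))*(-20 + 32*4) = (I*sqrt(2))*(-20 + 128) = (I*sqrt(2))*108 = 108*I*sqrt(2)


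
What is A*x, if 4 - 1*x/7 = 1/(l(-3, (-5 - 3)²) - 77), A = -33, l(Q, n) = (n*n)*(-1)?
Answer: -1285361/1391 ≈ -924.06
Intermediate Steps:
l(Q, n) = -n² (l(Q, n) = n²*(-1) = -n²)
x = 116851/4173 (x = 28 - 7/(-((-5 - 3)²)² - 77) = 28 - 7/(-((-8)²)² - 77) = 28 - 7/(-1*64² - 77) = 28 - 7/(-1*4096 - 77) = 28 - 7/(-4096 - 77) = 28 - 7/(-4173) = 28 - 7*(-1/4173) = 28 + 7/4173 = 116851/4173 ≈ 28.002)
A*x = -33*116851/4173 = -1285361/1391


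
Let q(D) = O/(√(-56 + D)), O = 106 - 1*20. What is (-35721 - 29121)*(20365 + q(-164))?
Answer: -1320507330 + 2788206*I*√55/55 ≈ -1.3205e+9 + 3.7596e+5*I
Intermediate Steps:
O = 86 (O = 106 - 20 = 86)
q(D) = 86/√(-56 + D) (q(D) = 86/(√(-56 + D)) = 86/√(-56 + D))
(-35721 - 29121)*(20365 + q(-164)) = (-35721 - 29121)*(20365 + 86/√(-56 - 164)) = -64842*(20365 + 86/√(-220)) = -64842*(20365 + 86*(-I*√55/110)) = -64842*(20365 - 43*I*√55/55) = -1320507330 + 2788206*I*√55/55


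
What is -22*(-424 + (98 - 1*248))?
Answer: 12628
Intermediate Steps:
-22*(-424 + (98 - 1*248)) = -22*(-424 + (98 - 248)) = -22*(-424 - 150) = -22*(-574) = 12628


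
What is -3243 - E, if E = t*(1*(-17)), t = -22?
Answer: -3617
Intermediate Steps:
E = 374 (E = -22*(-17) = 374)
-3243 - E = -3243 - 1*374 = -3243 - 374 = -3617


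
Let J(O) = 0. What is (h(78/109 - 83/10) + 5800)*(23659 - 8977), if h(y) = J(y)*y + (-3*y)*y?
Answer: 49081559926353/594050 ≈ 8.2622e+7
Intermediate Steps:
h(y) = -3*y² (h(y) = 0*y + (-3*y)*y = 0 - 3*y² = -3*y²)
(h(78/109 - 83/10) + 5800)*(23659 - 8977) = (-3*(78/109 - 83/10)² + 5800)*(23659 - 8977) = (-3*(78*(1/109) - 83*⅒)² + 5800)*14682 = (-3*(78/109 - 83/10)² + 5800)*14682 = (-3*(-8267/1090)² + 5800)*14682 = (-3*68343289/1188100 + 5800)*14682 = (-205029867/1188100 + 5800)*14682 = (6685950133/1188100)*14682 = 49081559926353/594050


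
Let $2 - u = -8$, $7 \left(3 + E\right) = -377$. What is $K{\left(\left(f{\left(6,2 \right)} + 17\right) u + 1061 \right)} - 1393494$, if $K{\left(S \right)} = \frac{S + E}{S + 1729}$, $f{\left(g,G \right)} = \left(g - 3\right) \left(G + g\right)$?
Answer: $- \frac{31214255701}{22400} \approx -1.3935 \cdot 10^{6}$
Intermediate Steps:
$E = - \frac{398}{7}$ ($E = -3 + \frac{1}{7} \left(-377\right) = -3 - \frac{377}{7} = - \frac{398}{7} \approx -56.857$)
$u = 10$ ($u = 2 - -8 = 2 + 8 = 10$)
$f{\left(g,G \right)} = \left(-3 + g\right) \left(G + g\right)$
$K{\left(S \right)} = \frac{- \frac{398}{7} + S}{1729 + S}$ ($K{\left(S \right)} = \frac{S - \frac{398}{7}}{S + 1729} = \frac{- \frac{398}{7} + S}{1729 + S}$)
$K{\left(\left(f{\left(6,2 \right)} + 17\right) u + 1061 \right)} - 1393494 = \frac{- \frac{398}{7} + \left(\left(\left(6^{2} - 6 - 18 + 2 \cdot 6\right) + 17\right) 10 + 1061\right)}{1729 + \left(\left(\left(6^{2} - 6 - 18 + 2 \cdot 6\right) + 17\right) 10 + 1061\right)} - 1393494 = \frac{- \frac{398}{7} + \left(\left(\left(36 - 6 - 18 + 12\right) + 17\right) 10 + 1061\right)}{1729 + \left(\left(\left(36 - 6 - 18 + 12\right) + 17\right) 10 + 1061\right)} - 1393494 = \frac{- \frac{398}{7} + \left(\left(24 + 17\right) 10 + 1061\right)}{1729 + \left(\left(24 + 17\right) 10 + 1061\right)} - 1393494 = \frac{- \frac{398}{7} + \left(41 \cdot 10 + 1061\right)}{1729 + \left(41 \cdot 10 + 1061\right)} - 1393494 = \frac{- \frac{398}{7} + \left(410 + 1061\right)}{1729 + \left(410 + 1061\right)} - 1393494 = \frac{- \frac{398}{7} + 1471}{1729 + 1471} - 1393494 = \frac{1}{3200} \cdot \frac{9899}{7} - 1393494 = \frac{9899}{22400} - 1393494 = - \frac{31214255701}{22400}$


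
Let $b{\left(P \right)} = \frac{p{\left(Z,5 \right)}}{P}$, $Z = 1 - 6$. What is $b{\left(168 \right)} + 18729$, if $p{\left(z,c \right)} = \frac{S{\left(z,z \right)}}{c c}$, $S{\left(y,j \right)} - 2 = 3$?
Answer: $\frac{15732361}{840} \approx 18729.0$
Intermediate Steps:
$Z = -5$ ($Z = 1 - 6 = -5$)
$S{\left(y,j \right)} = 5$ ($S{\left(y,j \right)} = 2 + 3 = 5$)
$p{\left(z,c \right)} = \frac{5}{c^{2}}$ ($p{\left(z,c \right)} = \frac{5}{c c} = \frac{5}{c^{2}}$)
$b{\left(P \right)} = \frac{1}{5 P}$ ($b{\left(P \right)} = \frac{5 \cdot \frac{1}{25}}{P} = \frac{1}{5 P}$)
$b{\left(168 \right)} + 18729 = \frac{1}{5 \cdot 168} + 18729 = \frac{1}{5} \cdot \frac{1}{168} + 18729 = \frac{1}{840} + 18729 = \frac{15732361}{840}$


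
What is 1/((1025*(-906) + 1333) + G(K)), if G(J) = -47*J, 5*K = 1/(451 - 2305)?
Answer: -9270/8596228543 ≈ -1.0784e-6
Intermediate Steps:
K = -1/9270 (K = 1/(5*(451 - 2305)) = (⅕)/(-1854) = (⅕)*(-1/1854) = -1/9270 ≈ -0.00010787)
1/((1025*(-906) + 1333) + G(K)) = 1/((1025*(-906) + 1333) - 47*(-1/9270)) = 1/((-928650 + 1333) + 47/9270) = 1/(-927317 + 47/9270) = 1/(-8596228543/9270) = -9270/8596228543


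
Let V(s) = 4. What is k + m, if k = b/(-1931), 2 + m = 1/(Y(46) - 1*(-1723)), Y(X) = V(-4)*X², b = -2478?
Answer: -14096877/19671097 ≈ -0.71663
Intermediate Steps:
Y(X) = 4*X²
m = -20373/10187 (m = -2 + 1/(4*46² - 1*(-1723)) = -2 + 1/(4*2116 + 1723) = -2 + 1/(8464 + 1723) = -2 + 1/10187 = -20373/10187 ≈ -1.9999)
k = 2478/1931 (k = -2478/(-1931) = -2478*(-1/1931) = 2478/1931 ≈ 1.2833)
k + m = 2478/1931 - 20373/10187 = -14096877/19671097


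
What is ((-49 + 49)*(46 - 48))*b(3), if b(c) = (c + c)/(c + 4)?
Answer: 0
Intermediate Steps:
b(c) = 2*c/(4 + c) (b(c) = (2*c)/(4 + c) = 2*c/(4 + c))
((-49 + 49)*(46 - 48))*b(3) = ((-49 + 49)*(46 - 48))*(2*3/(4 + 3)) = (0*(-2))*(2*3/7) = 0*(2*3*(1/7)) = 0*(6/7) = 0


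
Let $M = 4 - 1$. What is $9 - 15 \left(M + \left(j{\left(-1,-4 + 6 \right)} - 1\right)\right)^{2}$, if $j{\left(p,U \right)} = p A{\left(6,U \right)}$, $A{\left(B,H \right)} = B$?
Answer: $-231$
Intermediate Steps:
$j{\left(p,U \right)} = 6 p$ ($j{\left(p,U \right)} = p 6 = 6 p$)
$M = 3$
$9 - 15 \left(M + \left(j{\left(-1,-4 + 6 \right)} - 1\right)\right)^{2} = 9 - 15 \left(3 + \left(6 \left(-1\right) - 1\right)\right)^{2} = 9 - 15 \left(3 - 7\right)^{2} = 9 - 15 \left(-4\right)^{2} = 9 - 240 = -231$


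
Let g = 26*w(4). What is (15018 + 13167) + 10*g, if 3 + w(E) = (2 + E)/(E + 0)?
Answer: 27795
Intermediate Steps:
w(E) = -3 + (2 + E)/E (w(E) = -3 + (2 + E)/(E + 0) = -3 + (2 + E)/E)
g = -39 (g = 26*(-2 + 2/4) = 26*(-2 + 2*(¼)) = 26*(-2 + ½) = 26*(-3/2) = -39)
(15018 + 13167) + 10*g = (15018 + 13167) + 10*(-39) = 28185 - 390 = 27795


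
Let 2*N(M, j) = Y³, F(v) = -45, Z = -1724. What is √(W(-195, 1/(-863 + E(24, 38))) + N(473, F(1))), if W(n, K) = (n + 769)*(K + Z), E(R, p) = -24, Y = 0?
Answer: I*√778568229082/887 ≈ 994.77*I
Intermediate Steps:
W(n, K) = (-1724 + K)*(769 + n) (W(n, K) = (n + 769)*(K - 1724) = (769 + n)*(-1724 + K) = (-1724 + K)*(769 + n))
N(M, j) = 0 (N(M, j) = (½)*0³ = (½)*0 = 0)
√(W(-195, 1/(-863 + E(24, 38))) + N(473, F(1))) = √((-1325756 - 1724*(-195) + 769/(-863 - 24) - 195/(-863 - 24)) + 0) = √((-1325756 + 336180 + 769/(-887) - 195/(-887)) + 0) = √((-1325756 + 336180 + 769*(-1/887) - 1/887*(-195)) + 0) = √((-1325756 + 336180 - 769/887 + 195/887) + 0) = √(-877754486/887 + 0) = √(-877754486/887) = I*√778568229082/887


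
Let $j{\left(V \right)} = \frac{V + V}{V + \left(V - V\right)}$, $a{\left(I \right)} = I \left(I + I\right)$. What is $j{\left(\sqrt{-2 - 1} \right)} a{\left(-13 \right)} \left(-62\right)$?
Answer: $-41912$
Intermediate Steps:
$a{\left(I \right)} = 2 I^{2}$ ($a{\left(I \right)} = I 2 I = 2 I^{2}$)
$j{\left(V \right)} = 2$ ($j{\left(V \right)} = \frac{2 V}{V + 0} = \frac{2 V}{V} = 2$)
$j{\left(\sqrt{-2 - 1} \right)} a{\left(-13 \right)} \left(-62\right) = 2 \cdot 2 \left(-13\right)^{2} \left(-62\right) = 2 \cdot 2 \cdot 169 \left(-62\right) = 2 \cdot 338 \left(-62\right) = 676 \left(-62\right) = -41912$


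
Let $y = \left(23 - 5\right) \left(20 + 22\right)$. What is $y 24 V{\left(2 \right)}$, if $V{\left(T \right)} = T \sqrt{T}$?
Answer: $36288 \sqrt{2} \approx 51319.0$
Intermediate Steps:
$V{\left(T \right)} = T^{\frac{3}{2}}$
$y = 756$ ($y = 18 \cdot 42 = 756$)
$y 24 V{\left(2 \right)} = 756 \cdot 24 \cdot 2^{\frac{3}{2}} = 18144 \cdot 2 \sqrt{2} = 36288 \sqrt{2}$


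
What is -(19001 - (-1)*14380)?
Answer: -33381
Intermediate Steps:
-(19001 - (-1)*14380) = -(19001 - 1*(-14380)) = -(19001 + 14380) = -1*33381 = -33381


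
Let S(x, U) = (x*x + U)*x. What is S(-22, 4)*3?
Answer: -32208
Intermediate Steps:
S(x, U) = x*(U + x**2) (S(x, U) = (x**2 + U)*x = (U + x**2)*x = x*(U + x**2))
S(-22, 4)*3 = -22*(4 + (-22)**2)*3 = -22*(4 + 484)*3 = -22*488*3 = -10736*3 = -32208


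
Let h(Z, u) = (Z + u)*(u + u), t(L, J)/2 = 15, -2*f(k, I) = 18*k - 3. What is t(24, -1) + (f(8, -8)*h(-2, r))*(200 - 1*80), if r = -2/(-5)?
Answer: 54294/5 ≈ 10859.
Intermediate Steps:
f(k, I) = 3/2 - 9*k (f(k, I) = -(18*k - 3)/2 = -(-3 + 18*k)/2 = 3/2 - 9*k)
t(L, J) = 30 (t(L, J) = 2*15 = 30)
r = 2/5 (r = -2*(-1/5) = 2/5 ≈ 0.40000)
h(Z, u) = 2*u*(Z + u) (h(Z, u) = (Z + u)*(2*u) = 2*u*(Z + u))
t(24, -1) + (f(8, -8)*h(-2, r))*(200 - 1*80) = 30 + ((3/2 - 9*8)*(2*(2/5)*(-2 + 2/5)))*(200 - 1*80) = 30 + ((3/2 - 72)*(2*(2/5)*(-8/5)))*(200 - 80) = 30 - 141/2*(-32/25)*120 = 30 + (2256/25)*120 = 30 + 54144/5 = 54294/5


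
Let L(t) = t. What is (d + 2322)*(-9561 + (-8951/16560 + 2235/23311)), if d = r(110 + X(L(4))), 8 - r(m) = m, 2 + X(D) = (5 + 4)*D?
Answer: -4034269563378653/193015080 ≈ -2.0901e+7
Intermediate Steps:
X(D) = -2 + 9*D (X(D) = -2 + (5 + 4)*D = -2 + 9*D)
r(m) = 8 - m
d = -136 (d = 8 - (110 + (-2 + 9*4)) = 8 - (110 + (-2 + 36)) = 8 - (110 + 34) = 8 - 1*144 = 8 - 144 = -136)
(d + 2322)*(-9561 + (-8951/16560 + 2235/23311)) = (-136 + 2322)*(-9561 + (-8951/16560 + 2235/23311)) = 2186*(-9561 + (-8951*1/16560 + 2235*(1/23311))) = 2186*(-9561 + (-8951/16560 + 2235/23311)) = 2186*(-9561 - 171645161/386030160) = 2186*(-3691006004921/386030160) = -4034269563378653/193015080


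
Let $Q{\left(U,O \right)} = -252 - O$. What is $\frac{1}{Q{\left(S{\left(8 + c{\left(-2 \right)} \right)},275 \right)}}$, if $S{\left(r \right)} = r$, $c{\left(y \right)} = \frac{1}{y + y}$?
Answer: $- \frac{1}{527} \approx -0.0018975$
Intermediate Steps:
$c{\left(y \right)} = \frac{1}{2 y}$
$\frac{1}{Q{\left(S{\left(8 + c{\left(-2 \right)} \right)},275 \right)}} = \frac{1}{-252 - 275} = \frac{1}{-527} = - \frac{1}{527}$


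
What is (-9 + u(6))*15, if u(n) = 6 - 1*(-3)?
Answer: 0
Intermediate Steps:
u(n) = 9 (u(n) = 6 + 3 = 9)
(-9 + u(6))*15 = (-9 + 9)*15 = 0*15 = 0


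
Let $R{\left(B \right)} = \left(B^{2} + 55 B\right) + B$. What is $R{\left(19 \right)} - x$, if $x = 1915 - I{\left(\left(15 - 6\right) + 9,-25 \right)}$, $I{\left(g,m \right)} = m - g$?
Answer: $-533$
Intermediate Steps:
$R{\left(B \right)} = B^{2} + 56 B$
$x = 1958$ ($x = 1915 - \left(-25 - \left(\left(15 - 6\right) + 9\right)\right) = 1915 - \left(-25 - \left(9 + 9\right)\right) = 1915 - \left(-25 - 18\right) = 1915 - -43 = 1915 + 43 = 1958$)
$R{\left(19 \right)} - x = 19 \left(56 + 19\right) - 1958 = 19 \cdot 75 - 1958 = 1425 - 1958 = -533$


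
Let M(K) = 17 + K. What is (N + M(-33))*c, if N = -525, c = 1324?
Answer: -716284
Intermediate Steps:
(N + M(-33))*c = (-525 + (17 - 33))*1324 = (-525 - 16)*1324 = -541*1324 = -716284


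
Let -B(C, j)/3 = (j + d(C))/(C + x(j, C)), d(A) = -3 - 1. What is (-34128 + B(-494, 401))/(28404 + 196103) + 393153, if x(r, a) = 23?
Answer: 13857693931948/35247599 ≈ 3.9315e+5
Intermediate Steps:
d(A) = -4
B(C, j) = -3*(-4 + j)/(23 + C) (B(C, j) = -3*(j - 4)/(C + 23) = -3*(-4 + j)/(23 + C))
(-34128 + B(-494, 401))/(28404 + 196103) + 393153 = (-34128 + 3*(4 - 1*401)/(23 - 494))/(28404 + 196103) + 393153 = (-34128 + 3*(4 - 401)/(-471))/224507 + 393153 = (-34128 + 3*(-1/471)*(-397))*(1/224507) + 393153 = (-34128 + 397/157)*(1/224507) + 393153 = -5357699/157*1/224507 + 393153 = -5357699/35247599 + 393153 = 13857693931948/35247599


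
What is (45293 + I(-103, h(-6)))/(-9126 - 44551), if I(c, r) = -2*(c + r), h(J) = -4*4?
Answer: -45531/53677 ≈ -0.84824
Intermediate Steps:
h(J) = -16
I(c, r) = -2*c - 2*r
(45293 + I(-103, h(-6)))/(-9126 - 44551) = (45293 + (-2*(-103) - 2*(-16)))/(-9126 - 44551) = (45293 + (206 + 32))/(-53677) = (45293 + 238)*(-1/53677) = 45531*(-1/53677) = -45531/53677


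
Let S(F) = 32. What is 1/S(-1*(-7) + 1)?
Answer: 1/32 ≈ 0.031250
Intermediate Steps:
1/S(-1*(-7) + 1) = 1/32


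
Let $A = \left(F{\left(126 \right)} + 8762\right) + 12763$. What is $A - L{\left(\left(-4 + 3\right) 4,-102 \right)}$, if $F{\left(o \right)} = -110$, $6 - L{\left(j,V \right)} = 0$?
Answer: $21409$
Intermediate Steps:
$L{\left(j,V \right)} = 6$ ($L{\left(j,V \right)} = 6 - 0 = 6 + 0 = 6$)
$A = 21415$ ($A = \left(-110 + 8762\right) + 12763 = 8652 + 12763 = 21415$)
$A - L{\left(\left(-4 + 3\right) 4,-102 \right)} = 21415 - 6 = 21409$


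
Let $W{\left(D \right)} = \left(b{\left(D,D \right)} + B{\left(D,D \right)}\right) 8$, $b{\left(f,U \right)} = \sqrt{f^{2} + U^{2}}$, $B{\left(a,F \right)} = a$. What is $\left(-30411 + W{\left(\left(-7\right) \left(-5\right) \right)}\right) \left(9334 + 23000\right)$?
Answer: $-974255754 + 9053520 \sqrt{2} \approx -9.6145 \cdot 10^{8}$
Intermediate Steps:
$b{\left(f,U \right)} = \sqrt{U^{2} + f^{2}}$
$W{\left(D \right)} = 8 D + 8 \sqrt{2} \sqrt{D^{2}}$ ($W{\left(D \right)} = \left(\sqrt{D^{2} + D^{2}} + D\right) 8 = \left(\sqrt{2 D^{2}} + D\right) 8 = \left(\sqrt{2} \sqrt{D^{2}} + D\right) 8 = \left(D + \sqrt{2} \sqrt{D^{2}}\right) 8 = 8 D + 8 \sqrt{2} \sqrt{D^{2}}$)
$\left(-30411 + W{\left(\left(-7\right) \left(-5\right) \right)}\right) \left(9334 + 23000\right) = \left(-30411 + \left(8 \left(\left(-7\right) \left(-5\right)\right) + 8 \sqrt{2} \sqrt{\left(\left(-7\right) \left(-5\right)\right)^{2}}\right)\right) \left(9334 + 23000\right) = \left(-30411 + \left(8 \cdot 35 + 8 \sqrt{2} \sqrt{35^{2}}\right)\right) 32334 = \left(-30411 + \left(280 + 8 \sqrt{2} \sqrt{1225}\right)\right) 32334 = \left(-30411 + \left(280 + 8 \sqrt{2} \cdot 35\right)\right) 32334 = \left(-30411 + \left(280 + 280 \sqrt{2}\right)\right) 32334 = \left(-30131 + 280 \sqrt{2}\right) 32334 = -974255754 + 9053520 \sqrt{2}$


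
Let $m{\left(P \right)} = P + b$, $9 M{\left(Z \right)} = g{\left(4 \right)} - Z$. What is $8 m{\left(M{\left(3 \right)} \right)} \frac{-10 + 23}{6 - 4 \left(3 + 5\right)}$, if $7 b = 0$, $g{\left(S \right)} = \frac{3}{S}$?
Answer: $1$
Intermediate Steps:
$b = 0$ ($b = \frac{1}{7} \cdot 0 = 0$)
$M{\left(Z \right)} = \frac{1}{12} - \frac{Z}{9}$ ($M{\left(Z \right)} = \frac{\frac{3}{4} - Z}{9} = \frac{1}{12} - \frac{Z}{9}$)
$m{\left(P \right)} = P$ ($m{\left(P \right)} = P + 0 = P$)
$8 m{\left(M{\left(3 \right)} \right)} \frac{-10 + 23}{6 - 4 \left(3 + 5\right)} = 8 \left(\frac{1}{12} - \frac{1}{3}\right) \frac{-10 + 23}{6 - 4 \left(3 + 5\right)} = 8 \left(\frac{1}{12} - \frac{1}{3}\right) \frac{13}{6 - 32} = 8 \left(- \frac{1}{4}\right) \frac{13}{6 - 32} = - 2 \frac{13}{-26} = - 2 \cdot 13 \left(- \frac{1}{26}\right) = \left(-2\right) \left(- \frac{1}{2}\right) = 1$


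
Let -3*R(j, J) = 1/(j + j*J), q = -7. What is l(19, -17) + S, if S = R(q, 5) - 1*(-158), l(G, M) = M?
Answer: 17767/126 ≈ 141.01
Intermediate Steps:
R(j, J) = -1/(3*(j + J*j)) (R(j, J) = -1/(3*(j + j*J)) = -1/(3*(j + J*j)))
S = 19909/126 (S = -⅓/(-7*(1 + 5)) - 1*(-158) = -⅓*(-⅐)/6 + 158 = -⅓*(-⅐)*⅙ + 158 = 1/126 + 158 = 19909/126 ≈ 158.01)
l(19, -17) + S = -17 + 19909/126 = 17767/126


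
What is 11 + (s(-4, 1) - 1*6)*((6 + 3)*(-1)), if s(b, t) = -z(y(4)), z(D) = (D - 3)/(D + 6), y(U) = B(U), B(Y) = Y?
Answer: 659/10 ≈ 65.900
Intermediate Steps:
y(U) = U
z(D) = (-3 + D)/(6 + D)
s(b, t) = -1/10 (s(b, t) = -(-3 + 4)/(6 + 4) = -1/10)
11 + (s(-4, 1) - 1*6)*((6 + 3)*(-1)) = 11 + (-1/10 - 1*6)*((6 + 3)*(-1)) = 11 + (-1/10 - 6)*(9*(-1)) = 11 - 61/10*(-9) = 11 + 549/10 = 659/10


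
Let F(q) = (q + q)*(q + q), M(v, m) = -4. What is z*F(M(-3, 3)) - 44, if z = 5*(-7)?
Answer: -2284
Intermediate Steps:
z = -35
F(q) = 4*q**2 (F(q) = (2*q)*(2*q) = 4*q**2)
z*F(M(-3, 3)) - 44 = -140*(-4)**2 - 44 = -140*16 - 44 = -35*64 - 44 = -2240 - 44 = -2284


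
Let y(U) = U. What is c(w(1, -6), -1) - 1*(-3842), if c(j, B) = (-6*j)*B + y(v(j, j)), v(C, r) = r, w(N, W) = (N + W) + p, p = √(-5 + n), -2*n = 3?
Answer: 3807 + 7*I*√26/2 ≈ 3807.0 + 17.847*I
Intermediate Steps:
n = -3/2 (n = -½*3 = -3/2 ≈ -1.5000)
p = I*√26/2 (p = √(-5 - 3/2) = √(-13/2) = I*√26/2 ≈ 2.5495*I)
w(N, W) = N + W + I*√26/2 (w(N, W) = (N + W) + I*√26/2 = N + W + I*√26/2)
c(j, B) = j - 6*B*j (c(j, B) = (-6*j)*B + j = -6*B*j + j = j - 6*B*j)
c(w(1, -6), -1) - 1*(-3842) = (1 - 6 + I*√26/2)*(1 - 6*(-1)) - 1*(-3842) = (-5 + I*√26/2)*(1 + 6) + 3842 = (-5 + I*√26/2)*7 + 3842 = (-35 + 7*I*√26/2) + 3842 = 3807 + 7*I*√26/2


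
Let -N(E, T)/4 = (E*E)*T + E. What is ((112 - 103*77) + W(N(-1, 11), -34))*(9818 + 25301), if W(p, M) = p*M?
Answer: -226833621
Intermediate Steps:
N(E, T) = -4*E - 4*T*E² (N(E, T) = -4*((E*E)*T + E) = -4*(E²*T + E) = -4*(T*E² + E) = -4*(E + T*E²) = -4*E - 4*T*E²)
W(p, M) = M*p
((112 - 103*77) + W(N(-1, 11), -34))*(9818 + 25301) = ((112 - 103*77) - (-136)*(-1)*(1 - 1*11))*(9818 + 25301) = ((112 - 7931) - (-136)*(-1)*(1 - 11))*35119 = (-7819 - (-136)*(-1)*(-10))*35119 = (-7819 - 34*(-40))*35119 = (-7819 + 1360)*35119 = -6459*35119 = -226833621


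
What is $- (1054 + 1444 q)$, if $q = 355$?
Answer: $-513674$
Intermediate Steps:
$- (1054 + 1444 q) = - (1054 + 1444 \cdot 355) = - (1054 + 512620) = \left(-1\right) 513674 = -513674$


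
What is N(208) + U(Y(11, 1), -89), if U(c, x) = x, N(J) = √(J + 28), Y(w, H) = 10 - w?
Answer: -89 + 2*√59 ≈ -73.638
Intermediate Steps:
N(J) = √(28 + J)
N(208) + U(Y(11, 1), -89) = √(28 + 208) - 89 = √236 - 89 = 2*√59 - 89 = -89 + 2*√59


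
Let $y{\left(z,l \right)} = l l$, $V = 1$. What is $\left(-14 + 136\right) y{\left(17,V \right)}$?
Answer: $122$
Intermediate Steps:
$y{\left(z,l \right)} = l^{2}$
$\left(-14 + 136\right) y{\left(17,V \right)} = \left(-14 + 136\right) 1^{2} = 122 \cdot 1 = 122$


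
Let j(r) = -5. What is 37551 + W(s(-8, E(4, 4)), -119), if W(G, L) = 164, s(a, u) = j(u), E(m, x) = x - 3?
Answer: 37715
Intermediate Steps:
E(m, x) = -3 + x
s(a, u) = -5
37551 + W(s(-8, E(4, 4)), -119) = 37551 + 164 = 37715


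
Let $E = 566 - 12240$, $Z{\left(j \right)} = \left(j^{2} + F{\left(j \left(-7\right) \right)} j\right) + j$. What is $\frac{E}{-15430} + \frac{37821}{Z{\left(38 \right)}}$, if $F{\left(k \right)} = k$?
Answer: $- \frac{241439053}{66549590} \approx -3.628$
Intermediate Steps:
$Z{\left(j \right)} = j - 6 j^{2}$ ($Z{\left(j \right)} = \left(j^{2} + j \left(-7\right) j\right) + j = \left(j^{2} + - 7 j j\right) + j = \left(j^{2} - 7 j^{2}\right) + j = - 6 j^{2} + j = j - 6 j^{2}$)
$E = -11674$ ($E = 566 - 12240 = -11674$)
$\frac{E}{-15430} + \frac{37821}{Z{\left(38 \right)}} = - \frac{11674}{-15430} + \frac{37821}{38 \left(1 - 228\right)} = \left(-11674\right) \left(- \frac{1}{15430}\right) + \frac{37821}{38 \left(1 - 228\right)} = \frac{5837}{7715} + \frac{37821}{38 \left(-227\right)} = \frac{5837}{7715} + \frac{37821}{-8626} = \frac{5837}{7715} + 37821 \left(- \frac{1}{8626}\right) = \frac{5837}{7715} - \frac{37821}{8626} = - \frac{241439053}{66549590}$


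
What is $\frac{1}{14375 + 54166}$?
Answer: $\frac{1}{68541} \approx 1.459 \cdot 10^{-5}$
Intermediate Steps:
$\frac{1}{14375 + 54166} = \frac{1}{68541}$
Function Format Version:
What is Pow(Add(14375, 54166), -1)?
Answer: Rational(1, 68541) ≈ 1.4590e-5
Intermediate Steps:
Pow(Add(14375, 54166), -1) = Pow(68541, -1) = Rational(1, 68541)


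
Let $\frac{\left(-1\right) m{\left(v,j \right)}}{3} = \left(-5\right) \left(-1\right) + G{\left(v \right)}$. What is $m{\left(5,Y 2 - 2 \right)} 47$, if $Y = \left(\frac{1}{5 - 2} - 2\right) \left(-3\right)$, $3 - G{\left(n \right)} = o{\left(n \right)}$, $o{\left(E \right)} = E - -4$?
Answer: $141$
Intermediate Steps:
$o{\left(E \right)} = 4 + E$ ($o{\left(E \right)} = E + 4 = 4 + E$)
$G{\left(n \right)} = -1 - n$ ($G{\left(n \right)} = 3 - \left(4 + n\right) = -1 - n$)
$Y = 5$ ($Y = \left(\frac{1}{3} - 2\right) \left(-3\right) = \left(- \frac{5}{3}\right) \left(-3\right) = 5$)
$m{\left(v,j \right)} = -12 + 3 v$ ($m{\left(v,j \right)} = - 3 \left(\left(-5\right) \left(-1\right) - \left(1 + v\right)\right) = - 3 \left(5 - \left(1 + v\right)\right) = - 3 \left(4 - v\right) = -12 + 3 v$)
$m{\left(5,Y 2 - 2 \right)} 47 = \left(-12 + 3 \cdot 5\right) 47 = \left(-12 + 15\right) 47 = 3 \cdot 47 = 141$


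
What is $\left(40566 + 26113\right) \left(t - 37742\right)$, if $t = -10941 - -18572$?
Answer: $-2007771369$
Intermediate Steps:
$t = 7631$ ($t = -10941 + 18572 = 7631$)
$\left(40566 + 26113\right) \left(t - 37742\right) = \left(40566 + 26113\right) \left(7631 - 37742\right) = 66679 \left(-30111\right) = -2007771369$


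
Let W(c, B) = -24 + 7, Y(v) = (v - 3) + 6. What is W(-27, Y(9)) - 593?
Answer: -610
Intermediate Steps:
Y(v) = 3 + v (Y(v) = (-3 + v) + 6 = 3 + v)
W(c, B) = -17
W(-27, Y(9)) - 593 = -17 - 593 = -610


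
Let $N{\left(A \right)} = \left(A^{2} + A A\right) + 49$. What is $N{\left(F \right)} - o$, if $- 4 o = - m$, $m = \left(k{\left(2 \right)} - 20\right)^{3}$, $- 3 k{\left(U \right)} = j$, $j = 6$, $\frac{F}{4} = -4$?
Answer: $3223$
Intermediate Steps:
$F = -16$ ($F = 4 \left(-4\right) = -16$)
$k{\left(U \right)} = -2$ ($k{\left(U \right)} = \left(- \frac{1}{3}\right) 6 = -2$)
$N{\left(A \right)} = 49 + 2 A^{2}$ ($N{\left(A \right)} = \left(A^{2} + A^{2}\right) + 49 = 2 A^{2} + 49 = 49 + 2 A^{2}$)
$m = -10648$ ($m = \left(-2 - 20\right)^{3} = \left(-22\right)^{3} = -10648$)
$o = -2662$ ($o = - \frac{\left(-1\right) \left(-10648\right)}{4} = \left(- \frac{1}{4}\right) 10648 = -2662$)
$N{\left(F \right)} - o = \left(49 + 2 \left(-16\right)^{2}\right) - -2662 = \left(49 + 2 \cdot 256\right) + 2662 = \left(49 + 512\right) + 2662 = 561 + 2662 = 3223$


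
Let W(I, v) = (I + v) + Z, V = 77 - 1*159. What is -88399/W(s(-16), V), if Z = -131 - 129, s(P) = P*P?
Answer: 88399/86 ≈ 1027.9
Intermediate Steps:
s(P) = P²
Z = -260
V = -82 (V = 77 - 159 = -82)
W(I, v) = -260 + I + v (W(I, v) = (I + v) - 260 = -260 + I + v)
-88399/W(s(-16), V) = -88399/(-260 + (-16)² - 82) = -88399/(-260 + 256 - 82) = -88399/(-86) = -88399*(-1/86) = 88399/86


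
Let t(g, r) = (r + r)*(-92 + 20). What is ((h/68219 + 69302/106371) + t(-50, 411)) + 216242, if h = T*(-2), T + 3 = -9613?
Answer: 1139701801881652/7256523249 ≈ 1.5706e+5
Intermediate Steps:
T = -9616 (T = -3 - 9613 = -9616)
t(g, r) = -144*r (t(g, r) = (2*r)*(-72) = -144*r)
h = 19232 (h = -9616*(-2) = 19232)
((h/68219 + 69302/106371) + t(-50, 411)) + 216242 = ((19232/68219 + 69302/106371) - 144*411) + 216242 = ((19232*(1/68219) + 69302*(1/106371)) - 59184) + 216242 = ((19232/68219 + 69302/106371) - 59184) + 216242 = (6773440210/7256523249 - 59184) + 216242 = -429463298528606/7256523249 + 216242 = 1139701801881652/7256523249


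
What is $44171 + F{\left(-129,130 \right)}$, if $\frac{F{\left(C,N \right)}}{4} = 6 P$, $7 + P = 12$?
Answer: $44291$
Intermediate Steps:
$P = 5$ ($P = -7 + 12 = 5$)
$F{\left(C,N \right)} = 120$ ($F{\left(C,N \right)} = 4 \cdot 6 \cdot 5 = 4 \cdot 30 = 120$)
$44171 + F{\left(-129,130 \right)} = 44171 + 120 = 44291$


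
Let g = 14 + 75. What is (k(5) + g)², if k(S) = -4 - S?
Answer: 6400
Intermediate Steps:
g = 89
(k(5) + g)² = ((-4 - 1*5) + 89)² = ((-4 - 5) + 89)² = (-9 + 89)² = 80² = 6400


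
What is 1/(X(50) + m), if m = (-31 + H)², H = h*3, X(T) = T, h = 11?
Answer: 1/54 ≈ 0.018519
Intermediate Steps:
H = 33 (H = 11*3 = 33)
m = 4 (m = (-31 + 33)² = 2² = 4)
1/(X(50) + m) = 1/(50 + 4) = 1/54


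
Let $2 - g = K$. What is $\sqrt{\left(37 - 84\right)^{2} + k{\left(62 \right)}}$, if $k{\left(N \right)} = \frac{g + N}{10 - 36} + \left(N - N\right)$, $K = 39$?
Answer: $\frac{\sqrt{1492634}}{26} \approx 46.99$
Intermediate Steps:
$g = -37$ ($g = 2 - 39 = -37$)
$k{\left(N \right)} = \frac{37}{26} - \frac{N}{26}$ ($k{\left(N \right)} = \frac{-37 + N}{10 - 36} + \left(N - N\right) = \frac{-37 + N}{-26} + 0 = \left(-37 + N\right) \left(- \frac{1}{26}\right) + 0 = \left(\frac{37}{26} - \frac{N}{26}\right) + 0 = \frac{37}{26} - \frac{N}{26}$)
$\sqrt{\left(37 - 84\right)^{2} + k{\left(62 \right)}} = \sqrt{\left(37 - 84\right)^{2} + \left(\frac{37}{26} - \frac{31}{13}\right)} = \sqrt{\left(-47\right)^{2} + \left(\frac{37}{26} - \frac{31}{13}\right)} = \sqrt{2209 - \frac{25}{26}} = \sqrt{\frac{57409}{26}} = \frac{\sqrt{1492634}}{26}$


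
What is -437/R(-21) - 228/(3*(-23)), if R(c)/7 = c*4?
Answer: 54739/13524 ≈ 4.0475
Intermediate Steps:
R(c) = 28*c (R(c) = 7*(c*4) = 7*(4*c) = 28*c)
-437/R(-21) - 228/(3*(-23)) = -437/(28*(-21)) - 228/(3*(-23)) = -437/(-588) - 228/(-69) = -437*(-1/588) - 228*(-1/69) = 437/588 + 76/23 = 54739/13524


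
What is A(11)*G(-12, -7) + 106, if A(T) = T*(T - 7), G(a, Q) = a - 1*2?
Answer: -510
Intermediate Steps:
G(a, Q) = -2 + a (G(a, Q) = a - 2 = -2 + a)
A(T) = T*(-7 + T)
A(11)*G(-12, -7) + 106 = (11*(-7 + 11))*(-2 - 12) + 106 = (11*4)*(-14) + 106 = 44*(-14) + 106 = -616 + 106 = -510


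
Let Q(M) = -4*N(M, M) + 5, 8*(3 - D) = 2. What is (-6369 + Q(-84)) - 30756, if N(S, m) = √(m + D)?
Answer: -37120 - 10*I*√13 ≈ -37120.0 - 36.056*I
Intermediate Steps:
D = 11/4 (D = 3 - ⅛*2 = 3 - ¼ = 11/4 ≈ 2.7500)
N(S, m) = √(11/4 + m) (N(S, m) = √(m + 11/4) = √(11/4 + m))
Q(M) = 5 - 2*√(11 + 4*M) (Q(M) = -2*√(11 + 4*M) + 5 = 5 - 2*√(11 + 4*M))
(-6369 + Q(-84)) - 30756 = (-6369 + (5 - 2*√(11 + 4*(-84)))) - 30756 = (-6369 + (5 - 2*√(11 - 336))) - 30756 = (-6369 + (5 - 10*I*√13)) - 30756 = (-6364 - 10*I*√13) - 30756 = -37120 - 10*I*√13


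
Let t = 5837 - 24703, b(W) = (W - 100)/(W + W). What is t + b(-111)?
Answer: -4188041/222 ≈ -18865.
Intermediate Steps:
b(W) = (-100 + W)/(2*W) (b(W) = (-100 + W)/((2*W)) = (-100 + W)*(1/(2*W)) = (-100 + W)/(2*W))
t = -18866
t + b(-111) = -18866 + (1/2)*(-100 - 111)/(-111) = -18866 + (1/2)*(-1/111)*(-211) = -18866 + 211/222 = -4188041/222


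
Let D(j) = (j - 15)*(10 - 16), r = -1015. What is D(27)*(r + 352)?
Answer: 47736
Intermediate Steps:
D(j) = 90 - 6*j (D(j) = (-15 + j)*(-6) = 90 - 6*j)
D(27)*(r + 352) = (90 - 6*27)*(-1015 + 352) = (90 - 162)*(-663) = -72*(-663) = 47736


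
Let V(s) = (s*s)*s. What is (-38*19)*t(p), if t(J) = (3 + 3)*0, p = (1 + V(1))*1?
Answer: 0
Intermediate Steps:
V(s) = s³ (V(s) = s²*s = s³)
p = 2 (p = (1 + 1³)*1 = (1 + 1)*1 = 2*1 = 2)
t(J) = 0 (t(J) = 6*0 = 0)
(-38*19)*t(p) = -38*19*0 = -722*0 = 0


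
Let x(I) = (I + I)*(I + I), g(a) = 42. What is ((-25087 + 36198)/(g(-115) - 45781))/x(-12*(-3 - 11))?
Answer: -11111/5163750144 ≈ -2.1517e-6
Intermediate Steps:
x(I) = 4*I² (x(I) = (2*I)*(2*I) = 4*I²)
((-25087 + 36198)/(g(-115) - 45781))/x(-12*(-3 - 11)) = ((-25087 + 36198)/(42 - 45781))/((4*(-12*(-3 - 11))²)) = (11111/(-45739))/((4*(-12*(-14))²)) = (11111*(-1/45739))/((4*168²)) = -11111/(45739*(4*28224)) = -11111/45739/112896 = -11111/45739*1/112896 = -11111/5163750144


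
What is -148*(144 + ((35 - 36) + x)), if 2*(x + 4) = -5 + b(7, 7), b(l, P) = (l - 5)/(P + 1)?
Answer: -40441/2 ≈ -20221.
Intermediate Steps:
b(l, P) = (-5 + l)/(1 + P)
x = -51/8 (x = -4 + (-5 + (-5 + 7)/(1 + 7))/2 = -4 + (-5 + 2/8)/2 = -4 + (-5 + (1/8)*2)/2 = -4 + (-5 + 1/4)/2 = -4 + (1/2)*(-19/4) = -4 - 19/8 = -51/8 ≈ -6.3750)
-148*(144 + ((35 - 36) + x)) = -148*(144 + ((35 - 36) - 51/8)) = -148*(144 + (-1 - 51/8)) = -148*(144 - 59/8) = -148*1093/8 = -40441/2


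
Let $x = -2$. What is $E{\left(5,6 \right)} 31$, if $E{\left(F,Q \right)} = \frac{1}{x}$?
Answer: $- \frac{31}{2} \approx -15.5$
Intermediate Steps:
$E{\left(F,Q \right)} = - \frac{1}{2}$ ($E{\left(F,Q \right)} = \frac{1}{-2} = - \frac{1}{2}$)
$E{\left(5,6 \right)} 31 = \left(- \frac{1}{2}\right) 31 = - \frac{31}{2}$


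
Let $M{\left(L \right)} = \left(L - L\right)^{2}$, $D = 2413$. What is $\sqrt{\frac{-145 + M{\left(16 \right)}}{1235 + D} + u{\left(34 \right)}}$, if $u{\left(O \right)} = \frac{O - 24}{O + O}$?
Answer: $\frac{11 \sqrt{53295}}{7752} \approx 0.32758$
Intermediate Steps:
$M{\left(L \right)} = 0$ ($M{\left(L \right)} = 0^{2} = 0$)
$u{\left(O \right)} = \frac{-24 + O}{2 O}$
$\sqrt{\frac{-145 + M{\left(16 \right)}}{1235 + D} + u{\left(34 \right)}} = \sqrt{\frac{-145 + 0}{1235 + 2413} + \frac{-24 + 34}{2 \cdot 34}} = \sqrt{- \frac{145}{3648} + \frac{1}{2} \cdot \frac{1}{34} \cdot 10} = \sqrt{\left(-145\right) \frac{1}{3648} + \frac{5}{34}} = \sqrt{- \frac{145}{3648} + \frac{5}{34}} = \sqrt{\frac{6655}{62016}} = \frac{11 \sqrt{53295}}{7752}$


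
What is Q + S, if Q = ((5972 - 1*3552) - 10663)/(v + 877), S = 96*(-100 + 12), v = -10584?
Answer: -81996493/9707 ≈ -8447.2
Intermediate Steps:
S = -8448 (S = 96*(-88) = -8448)
Q = 8243/9707 (Q = ((5972 - 1*3552) - 10663)/(-10584 + 877) = ((5972 - 3552) - 10663)/(-9707) = (2420 - 10663)*(-1/9707) = -8243*(-1/9707) = 8243/9707 ≈ 0.84918)
Q + S = 8243/9707 - 8448 = -81996493/9707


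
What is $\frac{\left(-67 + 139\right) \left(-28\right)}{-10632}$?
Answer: $\frac{84}{443} \approx 0.18962$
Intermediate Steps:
$\frac{\left(-67 + 139\right) \left(-28\right)}{-10632} = 72 \left(-28\right) \left(- \frac{1}{10632}\right) = \left(-2016\right) \left(- \frac{1}{10632}\right) = \frac{84}{443}$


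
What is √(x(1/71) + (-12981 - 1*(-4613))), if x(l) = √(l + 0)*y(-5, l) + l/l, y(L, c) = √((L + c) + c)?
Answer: √(-42178047 + 71*I*√353)/71 ≈ 0.0014465 + 91.471*I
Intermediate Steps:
y(L, c) = √(L + 2*c)
x(l) = 1 + √l*√(-5 + 2*l) (x(l) = √(l + 0)*√(-5 + 2*l) + l/l = √l*√(-5 + 2*l) + 1 = 1 + √l*√(-5 + 2*l))
√(x(1/71) + (-12981 - 1*(-4613))) = √((1 + √(1/71)*√(-5 + 2/71)) + (-12981 - 1*(-4613))) = √((1 + √(1/71)*√(-5 + 2*(1/71))) + (-12981 + 4613)) = √((1 + (√71/71)*√(-5 + 2/71)) - 8368) = √((1 + (√71/71)*√(-353/71)) - 8368) = √((1 + (√71/71)*(I*√25063/71)) - 8368) = √((1 + I*√353/71) - 8368) = √(-8367 + I*√353/71)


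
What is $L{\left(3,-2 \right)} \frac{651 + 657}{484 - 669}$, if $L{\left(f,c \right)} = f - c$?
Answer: $- \frac{1308}{37} \approx -35.351$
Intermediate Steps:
$L{\left(3,-2 \right)} \frac{651 + 657}{484 - 669} = \left(3 - -2\right) \frac{651 + 657}{484 - 669} = \left(3 + 2\right) \frac{1308}{-185} = 5 \cdot 1308 \left(- \frac{1}{185}\right) = 5 \left(- \frac{1308}{185}\right) = - \frac{1308}{37}$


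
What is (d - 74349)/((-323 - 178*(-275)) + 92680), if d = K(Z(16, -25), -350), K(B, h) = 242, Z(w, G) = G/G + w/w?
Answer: -74107/141307 ≈ -0.52444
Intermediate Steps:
Z(w, G) = 2 (Z(w, G) = 1 + 1 = 2)
d = 242
(d - 74349)/((-323 - 178*(-275)) + 92680) = (242 - 74349)/((-323 - 178*(-275)) + 92680) = -74107/((-323 + 48950) + 92680) = -74107/(48627 + 92680) = -74107/141307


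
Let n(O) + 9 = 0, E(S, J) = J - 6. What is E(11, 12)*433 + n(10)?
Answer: 2589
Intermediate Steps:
E(S, J) = -6 + J
n(O) = -9 (n(O) = -9 + 0 = -9)
E(11, 12)*433 + n(10) = (-6 + 12)*433 - 9 = 6*433 - 9 = 2598 - 9 = 2589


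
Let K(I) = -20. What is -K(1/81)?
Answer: 20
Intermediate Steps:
-K(1/81) = -1*(-20) = 20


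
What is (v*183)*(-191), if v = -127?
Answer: 4439031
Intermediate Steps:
(v*183)*(-191) = -127*183*(-191) = -23241*(-191) = 4439031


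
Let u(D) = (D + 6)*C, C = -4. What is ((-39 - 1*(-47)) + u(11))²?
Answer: 3600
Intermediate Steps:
u(D) = -24 - 4*D (u(D) = (D + 6)*(-4) = (6 + D)*(-4) = -24 - 4*D)
((-39 - 1*(-47)) + u(11))² = ((-39 - 1*(-47)) + (-24 - 4*11))² = ((-39 + 47) + (-24 - 44))² = (8 - 68)² = (-60)² = 3600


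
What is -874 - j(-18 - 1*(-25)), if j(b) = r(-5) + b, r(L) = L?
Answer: -876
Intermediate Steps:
j(b) = -5 + b
-874 - j(-18 - 1*(-25)) = -874 - (-5 + (-18 - 1*(-25))) = -874 - (-5 + (-18 + 25)) = -874 - (-5 + 7) = -874 - 1*2 = -874 - 2 = -876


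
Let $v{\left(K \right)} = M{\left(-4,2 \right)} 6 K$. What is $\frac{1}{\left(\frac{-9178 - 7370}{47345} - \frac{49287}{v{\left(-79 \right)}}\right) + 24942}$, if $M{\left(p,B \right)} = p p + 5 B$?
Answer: $\frac{194493260}{4851760742741} \approx 4.0087 \cdot 10^{-5}$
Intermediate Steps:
$M{\left(p,B \right)} = p^{2} + 5 B$
$v{\left(K \right)} = 156 K$ ($v{\left(K \right)} = \left(\left(-4\right)^{2} + 5 \cdot 2\right) 6 K = \left(16 + 10\right) 6 K = 26 \cdot 6 K = 156 K$)
$\frac{1}{\left(\frac{-9178 - 7370}{47345} - \frac{49287}{v{\left(-79 \right)}}\right) + 24942} = \frac{1}{\left(\frac{-9178 - 7370}{47345} - \frac{49287}{156 \left(-79\right)}\right) + 24942} = \frac{1}{\left(\left(-16548\right) \frac{1}{47345} - \frac{49287}{-12324}\right) + 24942} = \frac{1}{\left(- \frac{16548}{47345} - - \frac{16429}{4108}\right) + 24942} = \frac{1}{\left(- \frac{16548}{47345} + \frac{16429}{4108}\right) + 24942} = \frac{1}{\frac{709851821}{194493260} + 24942} = \frac{1}{\frac{4851760742741}{194493260}} = \frac{194493260}{4851760742741}$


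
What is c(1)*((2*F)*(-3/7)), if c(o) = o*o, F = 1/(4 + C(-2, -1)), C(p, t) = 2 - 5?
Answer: -6/7 ≈ -0.85714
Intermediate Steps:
C(p, t) = -3
F = 1 (F = 1/(4 - 3) = 1/1 = 1)
c(o) = o²
c(1)*((2*F)*(-3/7)) = 1²*((2*1)*(-3/7)) = 1*(2*(-3*⅐)) = 1*(2*(-3/7)) = 1*(-6/7) = -6/7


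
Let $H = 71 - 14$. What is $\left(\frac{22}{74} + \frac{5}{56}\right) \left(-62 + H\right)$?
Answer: $- \frac{4005}{2072} \approx -1.9329$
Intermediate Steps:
$H = 57$
$\left(\frac{22}{74} + \frac{5}{56}\right) \left(-62 + H\right) = \left(\frac{22}{74} + \frac{5}{56}\right) \left(-62 + 57\right) = \left(22 \cdot \frac{1}{74} + 5 \cdot \frac{1}{56}\right) \left(-5\right) = \left(\frac{11}{37} + \frac{5}{56}\right) \left(-5\right) = \frac{801}{2072} \left(-5\right) = - \frac{4005}{2072}$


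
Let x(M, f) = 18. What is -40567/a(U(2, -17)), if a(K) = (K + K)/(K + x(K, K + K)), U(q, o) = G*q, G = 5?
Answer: -283969/5 ≈ -56794.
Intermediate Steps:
U(q, o) = 5*q
a(K) = 2*K/(18 + K) (a(K) = (K + K)/(K + 18) = (2*K)/(18 + K) = 2*K/(18 + K))
-40567/a(U(2, -17)) = -40567/(2*(5*2)/(18 + 5*2)) = -40567/(2*10/(18 + 10)) = -40567/(2*10/28) = -40567/(2*10*(1/28)) = -40567/5/7 = -40567*7/5 = -283969/5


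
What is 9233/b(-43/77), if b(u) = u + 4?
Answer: 710941/265 ≈ 2682.8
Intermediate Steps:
b(u) = 4 + u
9233/b(-43/77) = 9233/(4 - 43/77) = 9233/(265/77) = 9233*(77/265) = 710941/265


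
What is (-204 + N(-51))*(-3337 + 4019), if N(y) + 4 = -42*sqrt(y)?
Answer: -141856 - 28644*I*sqrt(51) ≈ -1.4186e+5 - 2.0456e+5*I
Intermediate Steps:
N(y) = -4 - 42*sqrt(y)
(-204 + N(-51))*(-3337 + 4019) = (-204 + (-4 - 42*I*sqrt(51)))*(-3337 + 4019) = (-204 + (-4 - 42*I*sqrt(51)))*682 = (-208 - 42*I*sqrt(51))*682 = -141856 - 28644*I*sqrt(51)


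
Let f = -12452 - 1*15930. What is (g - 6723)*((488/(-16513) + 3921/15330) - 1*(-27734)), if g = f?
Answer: -335324918490899/344414 ≈ -9.7361e+8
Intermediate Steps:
f = -28382 (f = -12452 - 15930 = -28382)
g = -28382
(g - 6723)*((488/(-16513) + 3921/15330) - 1*(-27734)) = (-28382 - 6723)*((488/(-16513) + 3921/15330) - 1*(-27734)) = -35105*((488*(-1/16513) + 3921*(1/15330)) + 27734) = -35105*((-488/16513 + 1307/5110) + 27734) = -35105*(2726973/12054490 + 27734) = -35105*334321952633/12054490 = -335324918490899/344414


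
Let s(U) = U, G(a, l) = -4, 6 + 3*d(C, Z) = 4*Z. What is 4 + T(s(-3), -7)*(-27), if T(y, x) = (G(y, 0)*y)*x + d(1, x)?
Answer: 2578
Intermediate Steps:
d(C, Z) = -2 + 4*Z/3 (d(C, Z) = -2 + (4*Z)/3 = -2 + 4*Z/3)
T(y, x) = -2 + 4*x/3 - 4*x*y (T(y, x) = (-4*y)*x + (-2 + 4*x/3) = -4*x*y + (-2 + 4*x/3) = -2 + 4*x/3 - 4*x*y)
4 + T(s(-3), -7)*(-27) = 4 + (-2 + (4/3)*(-7) - 4*(-7)*(-3))*(-27) = 4 + (-2 - 28/3 - 84)*(-27) = 4 - 286/3*(-27) = 4 + 2574 = 2578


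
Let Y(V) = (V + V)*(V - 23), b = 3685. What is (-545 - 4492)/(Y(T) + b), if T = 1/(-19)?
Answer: -1818357/1331161 ≈ -1.3660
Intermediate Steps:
T = -1/19 ≈ -0.052632
Y(V) = 2*V*(-23 + V) (Y(V) = (2*V)*(-23 + V) = 2*V*(-23 + V))
(-545 - 4492)/(Y(T) + b) = (-545 - 4492)/(2*(-1/19)*(-23 - 1/19) + 3685) = -5037/(2*(-1/19)*(-438/19) + 3685) = -5037/(876/361 + 3685) = -5037/1331161/361 = -5037*361/1331161 = -1818357/1331161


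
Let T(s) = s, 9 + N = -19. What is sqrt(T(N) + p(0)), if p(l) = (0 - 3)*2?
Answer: I*sqrt(34) ≈ 5.8309*I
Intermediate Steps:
N = -28 (N = -9 - 19 = -28)
p(l) = -6 (p(l) = -3*2 = -6)
sqrt(T(N) + p(0)) = sqrt(-28 - 6) = sqrt(-34) = I*sqrt(34)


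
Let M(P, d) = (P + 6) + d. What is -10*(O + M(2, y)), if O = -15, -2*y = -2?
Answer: 60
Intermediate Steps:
y = 1 (y = -½*(-2) = 1)
M(P, d) = 6 + P + d (M(P, d) = (6 + P) + d = 6 + P + d)
-10*(O + M(2, y)) = -10*(-15 + (6 + 2 + 1)) = -10*(-15 + 9) = -10*(-6) = 60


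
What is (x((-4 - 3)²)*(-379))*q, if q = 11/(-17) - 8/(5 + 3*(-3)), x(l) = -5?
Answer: 43585/17 ≈ 2563.8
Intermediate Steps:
q = 23/17 (q = 11*(-1/17) - 8/(5 - 9) = -11/17 - 8/(-4) = -11/17 - 8*(-¼) = -11/17 + 2 = 23/17 ≈ 1.3529)
(x((-4 - 3)²)*(-379))*q = -5*(-379)*(23/17) = 1895*(23/17) = 43585/17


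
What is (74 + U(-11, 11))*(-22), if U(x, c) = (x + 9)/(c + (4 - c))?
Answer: -1617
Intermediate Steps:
U(x, c) = 9/4 + x/4 (U(x, c) = (9 + x)/4 = (9 + x)*(¼) = 9/4 + x/4)
(74 + U(-11, 11))*(-22) = (74 + (9/4 + (¼)*(-11)))*(-22) = (74 + (9/4 - 11/4))*(-22) = (74 - ½)*(-22) = (147/2)*(-22) = -1617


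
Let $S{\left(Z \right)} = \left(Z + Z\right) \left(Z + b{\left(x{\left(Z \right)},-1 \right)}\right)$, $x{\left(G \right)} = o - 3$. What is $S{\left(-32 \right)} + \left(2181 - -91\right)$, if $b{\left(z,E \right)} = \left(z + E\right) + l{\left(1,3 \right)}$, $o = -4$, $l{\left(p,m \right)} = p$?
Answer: $4768$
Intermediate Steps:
$x{\left(G \right)} = -7$ ($x{\left(G \right)} = -4 - 3 = -7$)
$b{\left(z,E \right)} = 1 + E + z$ ($b{\left(z,E \right)} = \left(z + E\right) + 1 = \left(E + z\right) + 1 = 1 + E + z$)
$S{\left(Z \right)} = 2 Z \left(-7 + Z\right)$ ($S{\left(Z \right)} = \left(Z + Z\right) \left(Z - 7\right) = 2 Z \left(Z - 7\right) = 2 Z \left(-7 + Z\right)$)
$S{\left(-32 \right)} + \left(2181 - -91\right) = 2 \left(-32\right) \left(-7 - 32\right) + \left(2181 - -91\right) = 2 \left(-32\right) \left(-39\right) + \left(2181 + 91\right) = 2496 + 2272 = 4768$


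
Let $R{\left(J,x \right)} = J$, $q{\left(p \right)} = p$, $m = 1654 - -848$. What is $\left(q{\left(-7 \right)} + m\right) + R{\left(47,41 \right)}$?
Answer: $2542$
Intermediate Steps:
$m = 2502$ ($m = 1654 + 848 = 2502$)
$\left(q{\left(-7 \right)} + m\right) + R{\left(47,41 \right)} = \left(-7 + 2502\right) + 47 = 2495 + 47 = 2542$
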